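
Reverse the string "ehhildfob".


Input: ehhildfob
Reading characters right to left:
  Position 8: 'b'
  Position 7: 'o'
  Position 6: 'f'
  Position 5: 'd'
  Position 4: 'l'
  Position 3: 'i'
  Position 2: 'h'
  Position 1: 'h'
  Position 0: 'e'
Reversed: bofdlihhe

bofdlihhe


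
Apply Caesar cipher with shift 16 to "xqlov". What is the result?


Caesar cipher: shift "xqlov" by 16
  'x' (pos 23) + 16 = pos 13 = 'n'
  'q' (pos 16) + 16 = pos 6 = 'g'
  'l' (pos 11) + 16 = pos 1 = 'b'
  'o' (pos 14) + 16 = pos 4 = 'e'
  'v' (pos 21) + 16 = pos 11 = 'l'
Result: ngbel

ngbel


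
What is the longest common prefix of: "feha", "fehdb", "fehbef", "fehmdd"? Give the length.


Words: feha, fehdb, fehbef, fehmdd
  Position 0: all 'f' => match
  Position 1: all 'e' => match
  Position 2: all 'h' => match
  Position 3: ('a', 'd', 'b', 'm') => mismatch, stop
LCP = "feh" (length 3)

3


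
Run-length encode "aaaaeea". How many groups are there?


Input: aaaaeea
Scanning for consecutive runs:
  Group 1: 'a' x 4 (positions 0-3)
  Group 2: 'e' x 2 (positions 4-5)
  Group 3: 'a' x 1 (positions 6-6)
Total groups: 3

3


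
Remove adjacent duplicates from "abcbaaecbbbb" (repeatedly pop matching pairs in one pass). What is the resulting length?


Input: abcbaaecbbbb
Stack-based adjacent duplicate removal:
  Read 'a': push. Stack: a
  Read 'b': push. Stack: ab
  Read 'c': push. Stack: abc
  Read 'b': push. Stack: abcb
  Read 'a': push. Stack: abcba
  Read 'a': matches stack top 'a' => pop. Stack: abcb
  Read 'e': push. Stack: abcbe
  Read 'c': push. Stack: abcbec
  Read 'b': push. Stack: abcbecb
  Read 'b': matches stack top 'b' => pop. Stack: abcbec
  Read 'b': push. Stack: abcbecb
  Read 'b': matches stack top 'b' => pop. Stack: abcbec
Final stack: "abcbec" (length 6)

6


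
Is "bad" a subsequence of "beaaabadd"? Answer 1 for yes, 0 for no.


Check if "bad" is a subsequence of "beaaabadd"
Greedy scan:
  Position 0 ('b'): matches sub[0] = 'b'
  Position 1 ('e'): no match needed
  Position 2 ('a'): matches sub[1] = 'a'
  Position 3 ('a'): no match needed
  Position 4 ('a'): no match needed
  Position 5 ('b'): no match needed
  Position 6 ('a'): no match needed
  Position 7 ('d'): matches sub[2] = 'd'
  Position 8 ('d'): no match needed
All 3 characters matched => is a subsequence

1


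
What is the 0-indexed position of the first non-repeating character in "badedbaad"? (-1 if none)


Input: badedbaad
Character frequencies:
  'a': 3
  'b': 2
  'd': 3
  'e': 1
Scanning left to right for freq == 1:
  Position 0 ('b'): freq=2, skip
  Position 1 ('a'): freq=3, skip
  Position 2 ('d'): freq=3, skip
  Position 3 ('e'): unique! => answer = 3

3


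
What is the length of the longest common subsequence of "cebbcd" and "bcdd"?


LCS of "cebbcd" and "bcdd"
DP table:
           b    c    d    d
      0    0    0    0    0
  c   0    0    1    1    1
  e   0    0    1    1    1
  b   0    1    1    1    1
  b   0    1    1    1    1
  c   0    1    2    2    2
  d   0    1    2    3    3
LCS length = dp[6][4] = 3

3


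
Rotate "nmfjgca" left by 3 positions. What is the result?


Input: "nmfjgca", rotate left by 3
First 3 characters: "nmf"
Remaining characters: "jgca"
Concatenate remaining + first: "jgca" + "nmf" = "jgcanmf"

jgcanmf


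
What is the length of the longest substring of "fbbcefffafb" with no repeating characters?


Input: "fbbcefffafb"
Sliding window (track last position of each char):
  Position 0 ('f'): window [0,0] length 1 -- new best
  Position 1 ('b'): window [0,1] length 2 -- new best
  Position 2 ('b'): repeat (last at 1), move window start to 2
  Position 2 ('b'): window [2,2] length 1
  Position 3 ('c'): window [2,3] length 2
  Position 4 ('e'): window [2,4] length 3 -- new best
  Position 5 ('f'): window [2,5] length 4 -- new best
  Position 6 ('f'): repeat (last at 5), move window start to 6
  Position 6 ('f'): window [6,6] length 1
  Position 7 ('f'): repeat (last at 6), move window start to 7
  Position 7 ('f'): window [7,7] length 1
  Position 8 ('a'): window [7,8] length 2
  Position 9 ('f'): repeat (last at 7), move window start to 8
  Position 9 ('f'): window [8,9] length 2
  Position 10 ('b'): window [8,10] length 3
Longest substring with no repeats: "bcef" with length 4

4


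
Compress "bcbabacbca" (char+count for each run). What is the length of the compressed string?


Input: bcbabacbca
Runs:
  'b' x 1 => "b1"
  'c' x 1 => "c1"
  'b' x 1 => "b1"
  'a' x 1 => "a1"
  'b' x 1 => "b1"
  'a' x 1 => "a1"
  'c' x 1 => "c1"
  'b' x 1 => "b1"
  'c' x 1 => "c1"
  'a' x 1 => "a1"
Compressed: "b1c1b1a1b1a1c1b1c1a1"
Compressed length: 20

20


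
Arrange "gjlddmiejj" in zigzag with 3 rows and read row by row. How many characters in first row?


Zigzag "gjlddmiejj" into 3 rows:
Placing characters:
  'g' => row 0
  'j' => row 1
  'l' => row 2
  'd' => row 1
  'd' => row 0
  'm' => row 1
  'i' => row 2
  'e' => row 1
  'j' => row 0
  'j' => row 1
Rows:
  Row 0: "gdj"
  Row 1: "jdmej"
  Row 2: "li"
First row length: 3

3


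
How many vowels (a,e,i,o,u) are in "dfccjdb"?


Input: dfccjdb
Checking each character:
  'd' at position 0: consonant
  'f' at position 1: consonant
  'c' at position 2: consonant
  'c' at position 3: consonant
  'j' at position 4: consonant
  'd' at position 5: consonant
  'b' at position 6: consonant
Total vowels: 0

0


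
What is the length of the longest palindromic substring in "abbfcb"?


Input: "abbfcb"
Checking substrings for palindromes:
  [1:3] "bb" (len 2) => palindrome
Longest palindromic substring: "bb" with length 2

2


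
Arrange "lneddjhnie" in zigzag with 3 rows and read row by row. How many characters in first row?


Zigzag "lneddjhnie" into 3 rows:
Placing characters:
  'l' => row 0
  'n' => row 1
  'e' => row 2
  'd' => row 1
  'd' => row 0
  'j' => row 1
  'h' => row 2
  'n' => row 1
  'i' => row 0
  'e' => row 1
Rows:
  Row 0: "ldi"
  Row 1: "ndjne"
  Row 2: "eh"
First row length: 3

3


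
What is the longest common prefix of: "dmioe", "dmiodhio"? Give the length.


Words: dmioe, dmiodhio
  Position 0: all 'd' => match
  Position 1: all 'm' => match
  Position 2: all 'i' => match
  Position 3: all 'o' => match
  Position 4: ('e', 'd') => mismatch, stop
LCP = "dmio" (length 4)

4


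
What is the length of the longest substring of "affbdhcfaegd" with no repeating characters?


Input: "affbdhcfaegd"
Sliding window (track last position of each char):
  Position 0 ('a'): window [0,0] length 1 -- new best
  Position 1 ('f'): window [0,1] length 2 -- new best
  Position 2 ('f'): repeat (last at 1), move window start to 2
  Position 2 ('f'): window [2,2] length 1
  Position 3 ('b'): window [2,3] length 2
  Position 4 ('d'): window [2,4] length 3 -- new best
  Position 5 ('h'): window [2,5] length 4 -- new best
  Position 6 ('c'): window [2,6] length 5 -- new best
  Position 7 ('f'): repeat (last at 2), move window start to 3
  Position 7 ('f'): window [3,7] length 5
  Position 8 ('a'): window [3,8] length 6 -- new best
  Position 9 ('e'): window [3,9] length 7 -- new best
  Position 10 ('g'): window [3,10] length 8 -- new best
  Position 11 ('d'): repeat (last at 4), move window start to 5
  Position 11 ('d'): window [5,11] length 7
Longest substring with no repeats: "bdhcfaeg" with length 8

8


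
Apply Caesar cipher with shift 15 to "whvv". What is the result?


Caesar cipher: shift "whvv" by 15
  'w' (pos 22) + 15 = pos 11 = 'l'
  'h' (pos 7) + 15 = pos 22 = 'w'
  'v' (pos 21) + 15 = pos 10 = 'k'
  'v' (pos 21) + 15 = pos 10 = 'k'
Result: lwkk

lwkk


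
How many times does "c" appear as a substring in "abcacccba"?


Searching for "c" in "abcacccba"
Scanning each position:
  Position 0: "a" => no
  Position 1: "b" => no
  Position 2: "c" => MATCH
  Position 3: "a" => no
  Position 4: "c" => MATCH
  Position 5: "c" => MATCH
  Position 6: "c" => MATCH
  Position 7: "b" => no
  Position 8: "a" => no
Total occurrences: 4

4


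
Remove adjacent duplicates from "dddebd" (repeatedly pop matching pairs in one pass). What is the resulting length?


Input: dddebd
Stack-based adjacent duplicate removal:
  Read 'd': push. Stack: d
  Read 'd': matches stack top 'd' => pop. Stack: (empty)
  Read 'd': push. Stack: d
  Read 'e': push. Stack: de
  Read 'b': push. Stack: deb
  Read 'd': push. Stack: debd
Final stack: "debd" (length 4)

4


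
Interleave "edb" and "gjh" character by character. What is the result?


Interleaving "edb" and "gjh":
  Position 0: 'e' from first, 'g' from second => "eg"
  Position 1: 'd' from first, 'j' from second => "dj"
  Position 2: 'b' from first, 'h' from second => "bh"
Result: egdjbh

egdjbh


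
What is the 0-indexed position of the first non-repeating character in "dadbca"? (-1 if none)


Input: dadbca
Character frequencies:
  'a': 2
  'b': 1
  'c': 1
  'd': 2
Scanning left to right for freq == 1:
  Position 0 ('d'): freq=2, skip
  Position 1 ('a'): freq=2, skip
  Position 2 ('d'): freq=2, skip
  Position 3 ('b'): unique! => answer = 3

3


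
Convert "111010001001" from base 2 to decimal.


Input: "111010001001" in base 2
Positional expansion:
  Digit '1' (value 1) x 2^11 = 2048
  Digit '1' (value 1) x 2^10 = 1024
  Digit '1' (value 1) x 2^9 = 512
  Digit '0' (value 0) x 2^8 = 0
  Digit '1' (value 1) x 2^7 = 128
  Digit '0' (value 0) x 2^6 = 0
  Digit '0' (value 0) x 2^5 = 0
  Digit '0' (value 0) x 2^4 = 0
  Digit '1' (value 1) x 2^3 = 8
  Digit '0' (value 0) x 2^2 = 0
  Digit '0' (value 0) x 2^1 = 0
  Digit '1' (value 1) x 2^0 = 1
Sum = 3721

3721


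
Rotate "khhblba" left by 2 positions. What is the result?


Input: "khhblba", rotate left by 2
First 2 characters: "kh"
Remaining characters: "hblba"
Concatenate remaining + first: "hblba" + "kh" = "hblbakh"

hblbakh


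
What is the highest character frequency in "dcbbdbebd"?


Input: dcbbdbebd
Character counts:
  'b': 4
  'c': 1
  'd': 3
  'e': 1
Maximum frequency: 4

4


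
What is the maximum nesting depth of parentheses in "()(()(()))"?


Input: "()(()(()))"
Tracking depth:
  Position 0 '(': depth becomes 1
  Position 1 ')': depth becomes 0
  Position 2 '(': depth becomes 1
  Position 3 '(': depth becomes 2
  Position 4 ')': depth becomes 1
  Position 5 '(': depth becomes 2
  Position 6 '(': depth becomes 3
  Position 7 ')': depth becomes 2
  Position 8 ')': depth becomes 1
  Position 9 ')': depth becomes 0
Maximum depth reached: 3

3


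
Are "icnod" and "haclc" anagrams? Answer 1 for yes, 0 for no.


Strings: "icnod", "haclc"
Sorted first:  cdino
Sorted second: acchl
Differ at position 0: 'c' vs 'a' => not anagrams

0


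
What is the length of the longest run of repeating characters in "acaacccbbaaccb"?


Input: "acaacccbbaaccb"
Scanning for longest run:
  Position 1 ('c'): new char, reset run to 1
  Position 2 ('a'): new char, reset run to 1
  Position 3 ('a'): continues run of 'a', length=2
  Position 4 ('c'): new char, reset run to 1
  Position 5 ('c'): continues run of 'c', length=2
  Position 6 ('c'): continues run of 'c', length=3
  Position 7 ('b'): new char, reset run to 1
  Position 8 ('b'): continues run of 'b', length=2
  Position 9 ('a'): new char, reset run to 1
  Position 10 ('a'): continues run of 'a', length=2
  Position 11 ('c'): new char, reset run to 1
  Position 12 ('c'): continues run of 'c', length=2
  Position 13 ('b'): new char, reset run to 1
Longest run: 'c' with length 3

3


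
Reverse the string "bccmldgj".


Input: bccmldgj
Reading characters right to left:
  Position 7: 'j'
  Position 6: 'g'
  Position 5: 'd'
  Position 4: 'l'
  Position 3: 'm'
  Position 2: 'c'
  Position 1: 'c'
  Position 0: 'b'
Reversed: jgdlmccb

jgdlmccb


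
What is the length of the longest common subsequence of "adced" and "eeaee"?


LCS of "adced" and "eeaee"
DP table:
           e    e    a    e    e
      0    0    0    0    0    0
  a   0    0    0    1    1    1
  d   0    0    0    1    1    1
  c   0    0    0    1    1    1
  e   0    1    1    1    2    2
  d   0    1    1    1    2    2
LCS length = dp[5][5] = 2

2


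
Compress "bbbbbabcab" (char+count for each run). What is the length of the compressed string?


Input: bbbbbabcab
Runs:
  'b' x 5 => "b5"
  'a' x 1 => "a1"
  'b' x 1 => "b1"
  'c' x 1 => "c1"
  'a' x 1 => "a1"
  'b' x 1 => "b1"
Compressed: "b5a1b1c1a1b1"
Compressed length: 12

12


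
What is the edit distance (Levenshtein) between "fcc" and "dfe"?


Computing edit distance: "fcc" -> "dfe"
DP table:
           d    f    e
      0    1    2    3
  f   1    1    1    2
  c   2    2    2    2
  c   3    3    3    3
Edit distance = dp[3][3] = 3

3


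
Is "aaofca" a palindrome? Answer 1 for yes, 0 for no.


Input: aaofca
Reversed: acfoaa
  Compare pos 0 ('a') with pos 5 ('a'): match
  Compare pos 1 ('a') with pos 4 ('c'): MISMATCH
  Compare pos 2 ('o') with pos 3 ('f'): MISMATCH
Result: not a palindrome

0


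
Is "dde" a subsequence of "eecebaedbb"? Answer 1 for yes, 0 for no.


Check if "dde" is a subsequence of "eecebaedbb"
Greedy scan:
  Position 0 ('e'): no match needed
  Position 1 ('e'): no match needed
  Position 2 ('c'): no match needed
  Position 3 ('e'): no match needed
  Position 4 ('b'): no match needed
  Position 5 ('a'): no match needed
  Position 6 ('e'): no match needed
  Position 7 ('d'): matches sub[0] = 'd'
  Position 8 ('b'): no match needed
  Position 9 ('b'): no match needed
Only matched 1/3 characters => not a subsequence

0


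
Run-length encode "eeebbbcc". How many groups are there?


Input: eeebbbcc
Scanning for consecutive runs:
  Group 1: 'e' x 3 (positions 0-2)
  Group 2: 'b' x 3 (positions 3-5)
  Group 3: 'c' x 2 (positions 6-7)
Total groups: 3

3


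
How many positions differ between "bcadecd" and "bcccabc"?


Comparing "bcadecd" and "bcccabc" position by position:
  Position 0: 'b' vs 'b' => same
  Position 1: 'c' vs 'c' => same
  Position 2: 'a' vs 'c' => DIFFER
  Position 3: 'd' vs 'c' => DIFFER
  Position 4: 'e' vs 'a' => DIFFER
  Position 5: 'c' vs 'b' => DIFFER
  Position 6: 'd' vs 'c' => DIFFER
Positions that differ: 5

5


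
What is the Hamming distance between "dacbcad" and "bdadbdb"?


Comparing "dacbcad" and "bdadbdb" position by position:
  Position 0: 'd' vs 'b' => differ
  Position 1: 'a' vs 'd' => differ
  Position 2: 'c' vs 'a' => differ
  Position 3: 'b' vs 'd' => differ
  Position 4: 'c' vs 'b' => differ
  Position 5: 'a' vs 'd' => differ
  Position 6: 'd' vs 'b' => differ
Total differences (Hamming distance): 7

7


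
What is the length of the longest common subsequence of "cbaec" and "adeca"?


LCS of "cbaec" and "adeca"
DP table:
           a    d    e    c    a
      0    0    0    0    0    0
  c   0    0    0    0    1    1
  b   0    0    0    0    1    1
  a   0    1    1    1    1    2
  e   0    1    1    2    2    2
  c   0    1    1    2    3    3
LCS length = dp[5][5] = 3

3


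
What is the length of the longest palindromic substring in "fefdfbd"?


Input: "fefdfbd"
Checking substrings for palindromes:
  [0:3] "fef" (len 3) => palindrome
  [2:5] "fdf" (len 3) => palindrome
Longest palindromic substring: "fef" with length 3

3


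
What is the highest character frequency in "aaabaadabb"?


Input: aaabaadabb
Character counts:
  'a': 6
  'b': 3
  'd': 1
Maximum frequency: 6

6


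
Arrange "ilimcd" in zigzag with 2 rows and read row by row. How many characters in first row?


Zigzag "ilimcd" into 2 rows:
Placing characters:
  'i' => row 0
  'l' => row 1
  'i' => row 0
  'm' => row 1
  'c' => row 0
  'd' => row 1
Rows:
  Row 0: "iic"
  Row 1: "lmd"
First row length: 3

3


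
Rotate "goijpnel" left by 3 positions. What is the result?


Input: "goijpnel", rotate left by 3
First 3 characters: "goi"
Remaining characters: "jpnel"
Concatenate remaining + first: "jpnel" + "goi" = "jpnelgoi"

jpnelgoi


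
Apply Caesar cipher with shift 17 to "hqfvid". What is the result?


Caesar cipher: shift "hqfvid" by 17
  'h' (pos 7) + 17 = pos 24 = 'y'
  'q' (pos 16) + 17 = pos 7 = 'h'
  'f' (pos 5) + 17 = pos 22 = 'w'
  'v' (pos 21) + 17 = pos 12 = 'm'
  'i' (pos 8) + 17 = pos 25 = 'z'
  'd' (pos 3) + 17 = pos 20 = 'u'
Result: yhwmzu

yhwmzu


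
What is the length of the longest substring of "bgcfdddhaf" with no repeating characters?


Input: "bgcfdddhaf"
Sliding window (track last position of each char):
  Position 0 ('b'): window [0,0] length 1 -- new best
  Position 1 ('g'): window [0,1] length 2 -- new best
  Position 2 ('c'): window [0,2] length 3 -- new best
  Position 3 ('f'): window [0,3] length 4 -- new best
  Position 4 ('d'): window [0,4] length 5 -- new best
  Position 5 ('d'): repeat (last at 4), move window start to 5
  Position 5 ('d'): window [5,5] length 1
  Position 6 ('d'): repeat (last at 5), move window start to 6
  Position 6 ('d'): window [6,6] length 1
  Position 7 ('h'): window [6,7] length 2
  Position 8 ('a'): window [6,8] length 3
  Position 9 ('f'): window [6,9] length 4
Longest substring with no repeats: "bgcfd" with length 5

5


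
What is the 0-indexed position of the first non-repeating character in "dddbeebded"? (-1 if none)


Input: dddbeebded
Character frequencies:
  'b': 2
  'd': 5
  'e': 3
Scanning left to right for freq == 1:
  Position 0 ('d'): freq=5, skip
  Position 1 ('d'): freq=5, skip
  Position 2 ('d'): freq=5, skip
  Position 3 ('b'): freq=2, skip
  Position 4 ('e'): freq=3, skip
  Position 5 ('e'): freq=3, skip
  Position 6 ('b'): freq=2, skip
  Position 7 ('d'): freq=5, skip
  Position 8 ('e'): freq=3, skip
  Position 9 ('d'): freq=5, skip
  No unique character found => answer = -1

-1


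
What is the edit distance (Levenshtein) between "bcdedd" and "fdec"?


Computing edit distance: "bcdedd" -> "fdec"
DP table:
           f    d    e    c
      0    1    2    3    4
  b   1    1    2    3    4
  c   2    2    2    3    3
  d   3    3    2    3    4
  e   4    4    3    2    3
  d   5    5    4    3    3
  d   6    6    5    4    4
Edit distance = dp[6][4] = 4

4


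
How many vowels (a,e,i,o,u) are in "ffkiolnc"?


Input: ffkiolnc
Checking each character:
  'f' at position 0: consonant
  'f' at position 1: consonant
  'k' at position 2: consonant
  'i' at position 3: vowel (running total: 1)
  'o' at position 4: vowel (running total: 2)
  'l' at position 5: consonant
  'n' at position 6: consonant
  'c' at position 7: consonant
Total vowels: 2

2


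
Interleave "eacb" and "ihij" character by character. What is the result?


Interleaving "eacb" and "ihij":
  Position 0: 'e' from first, 'i' from second => "ei"
  Position 1: 'a' from first, 'h' from second => "ah"
  Position 2: 'c' from first, 'i' from second => "ci"
  Position 3: 'b' from first, 'j' from second => "bj"
Result: eiahcibj

eiahcibj


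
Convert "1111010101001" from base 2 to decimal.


Input: "1111010101001" in base 2
Positional expansion:
  Digit '1' (value 1) x 2^12 = 4096
  Digit '1' (value 1) x 2^11 = 2048
  Digit '1' (value 1) x 2^10 = 1024
  Digit '1' (value 1) x 2^9 = 512
  Digit '0' (value 0) x 2^8 = 0
  Digit '1' (value 1) x 2^7 = 128
  Digit '0' (value 0) x 2^6 = 0
  Digit '1' (value 1) x 2^5 = 32
  Digit '0' (value 0) x 2^4 = 0
  Digit '1' (value 1) x 2^3 = 8
  Digit '0' (value 0) x 2^2 = 0
  Digit '0' (value 0) x 2^1 = 0
  Digit '1' (value 1) x 2^0 = 1
Sum = 7849

7849


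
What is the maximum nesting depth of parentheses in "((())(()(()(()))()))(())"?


Input: "((())(()(()(()))()))(())"
Tracking depth:
  Position 0 '(': depth becomes 1
  Position 1 '(': depth becomes 2
  Position 2 '(': depth becomes 3
  Position 3 ')': depth becomes 2
  Position 4 ')': depth becomes 1
  Position 5 '(': depth becomes 2
  Position 6 '(': depth becomes 3
  Position 7 ')': depth becomes 2
  Position 8 '(': depth becomes 3
  Position 9 '(': depth becomes 4
  Position 10 ')': depth becomes 3
  Position 11 '(': depth becomes 4
  Position 12 '(': depth becomes 5
  Position 13 ')': depth becomes 4
  Position 14 ')': depth becomes 3
  Position 15 ')': depth becomes 2
  Position 16 '(': depth becomes 3
  Position 17 ')': depth becomes 2
  Position 18 ')': depth becomes 1
  Position 19 ')': depth becomes 0
  Position 20 '(': depth becomes 1
  Position 21 '(': depth becomes 2
  Position 22 ')': depth becomes 1
  Position 23 ')': depth becomes 0
Maximum depth reached: 5

5


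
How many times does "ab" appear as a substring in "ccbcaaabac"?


Searching for "ab" in "ccbcaaabac"
Scanning each position:
  Position 0: "cc" => no
  Position 1: "cb" => no
  Position 2: "bc" => no
  Position 3: "ca" => no
  Position 4: "aa" => no
  Position 5: "aa" => no
  Position 6: "ab" => MATCH
  Position 7: "ba" => no
  Position 8: "ac" => no
Total occurrences: 1

1


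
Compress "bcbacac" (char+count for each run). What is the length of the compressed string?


Input: bcbacac
Runs:
  'b' x 1 => "b1"
  'c' x 1 => "c1"
  'b' x 1 => "b1"
  'a' x 1 => "a1"
  'c' x 1 => "c1"
  'a' x 1 => "a1"
  'c' x 1 => "c1"
Compressed: "b1c1b1a1c1a1c1"
Compressed length: 14

14


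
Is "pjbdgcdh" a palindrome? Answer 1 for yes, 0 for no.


Input: pjbdgcdh
Reversed: hdcgdbjp
  Compare pos 0 ('p') with pos 7 ('h'): MISMATCH
  Compare pos 1 ('j') with pos 6 ('d'): MISMATCH
  Compare pos 2 ('b') with pos 5 ('c'): MISMATCH
  Compare pos 3 ('d') with pos 4 ('g'): MISMATCH
Result: not a palindrome

0


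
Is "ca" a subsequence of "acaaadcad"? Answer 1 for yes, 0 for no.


Check if "ca" is a subsequence of "acaaadcad"
Greedy scan:
  Position 0 ('a'): no match needed
  Position 1 ('c'): matches sub[0] = 'c'
  Position 2 ('a'): matches sub[1] = 'a'
  Position 3 ('a'): no match needed
  Position 4 ('a'): no match needed
  Position 5 ('d'): no match needed
  Position 6 ('c'): no match needed
  Position 7 ('a'): no match needed
  Position 8 ('d'): no match needed
All 2 characters matched => is a subsequence

1


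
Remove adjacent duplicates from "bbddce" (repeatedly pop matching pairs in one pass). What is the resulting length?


Input: bbddce
Stack-based adjacent duplicate removal:
  Read 'b': push. Stack: b
  Read 'b': matches stack top 'b' => pop. Stack: (empty)
  Read 'd': push. Stack: d
  Read 'd': matches stack top 'd' => pop. Stack: (empty)
  Read 'c': push. Stack: c
  Read 'e': push. Stack: ce
Final stack: "ce" (length 2)

2


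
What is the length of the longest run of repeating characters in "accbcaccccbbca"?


Input: "accbcaccccbbca"
Scanning for longest run:
  Position 1 ('c'): new char, reset run to 1
  Position 2 ('c'): continues run of 'c', length=2
  Position 3 ('b'): new char, reset run to 1
  Position 4 ('c'): new char, reset run to 1
  Position 5 ('a'): new char, reset run to 1
  Position 6 ('c'): new char, reset run to 1
  Position 7 ('c'): continues run of 'c', length=2
  Position 8 ('c'): continues run of 'c', length=3
  Position 9 ('c'): continues run of 'c', length=4
  Position 10 ('b'): new char, reset run to 1
  Position 11 ('b'): continues run of 'b', length=2
  Position 12 ('c'): new char, reset run to 1
  Position 13 ('a'): new char, reset run to 1
Longest run: 'c' with length 4

4


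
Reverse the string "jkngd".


Input: jkngd
Reading characters right to left:
  Position 4: 'd'
  Position 3: 'g'
  Position 2: 'n'
  Position 1: 'k'
  Position 0: 'j'
Reversed: dgnkj

dgnkj


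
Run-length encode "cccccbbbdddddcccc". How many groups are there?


Input: cccccbbbdddddcccc
Scanning for consecutive runs:
  Group 1: 'c' x 5 (positions 0-4)
  Group 2: 'b' x 3 (positions 5-7)
  Group 3: 'd' x 5 (positions 8-12)
  Group 4: 'c' x 4 (positions 13-16)
Total groups: 4

4


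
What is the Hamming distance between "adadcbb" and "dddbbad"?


Comparing "adadcbb" and "dddbbad" position by position:
  Position 0: 'a' vs 'd' => differ
  Position 1: 'd' vs 'd' => same
  Position 2: 'a' vs 'd' => differ
  Position 3: 'd' vs 'b' => differ
  Position 4: 'c' vs 'b' => differ
  Position 5: 'b' vs 'a' => differ
  Position 6: 'b' vs 'd' => differ
Total differences (Hamming distance): 6

6


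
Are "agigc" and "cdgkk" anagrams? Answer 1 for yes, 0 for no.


Strings: "agigc", "cdgkk"
Sorted first:  acggi
Sorted second: cdgkk
Differ at position 0: 'a' vs 'c' => not anagrams

0


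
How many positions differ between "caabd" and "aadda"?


Comparing "caabd" and "aadda" position by position:
  Position 0: 'c' vs 'a' => DIFFER
  Position 1: 'a' vs 'a' => same
  Position 2: 'a' vs 'd' => DIFFER
  Position 3: 'b' vs 'd' => DIFFER
  Position 4: 'd' vs 'a' => DIFFER
Positions that differ: 4

4


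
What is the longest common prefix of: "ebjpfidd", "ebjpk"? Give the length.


Words: ebjpfidd, ebjpk
  Position 0: all 'e' => match
  Position 1: all 'b' => match
  Position 2: all 'j' => match
  Position 3: all 'p' => match
  Position 4: ('f', 'k') => mismatch, stop
LCP = "ebjp" (length 4)

4


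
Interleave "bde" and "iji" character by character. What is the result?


Interleaving "bde" and "iji":
  Position 0: 'b' from first, 'i' from second => "bi"
  Position 1: 'd' from first, 'j' from second => "dj"
  Position 2: 'e' from first, 'i' from second => "ei"
Result: bidjei

bidjei


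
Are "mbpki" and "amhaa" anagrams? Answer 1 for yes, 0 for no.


Strings: "mbpki", "amhaa"
Sorted first:  bikmp
Sorted second: aaahm
Differ at position 0: 'b' vs 'a' => not anagrams

0


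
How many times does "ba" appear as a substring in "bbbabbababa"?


Searching for "ba" in "bbbabbababa"
Scanning each position:
  Position 0: "bb" => no
  Position 1: "bb" => no
  Position 2: "ba" => MATCH
  Position 3: "ab" => no
  Position 4: "bb" => no
  Position 5: "ba" => MATCH
  Position 6: "ab" => no
  Position 7: "ba" => MATCH
  Position 8: "ab" => no
  Position 9: "ba" => MATCH
Total occurrences: 4

4


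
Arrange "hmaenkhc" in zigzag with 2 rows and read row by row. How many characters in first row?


Zigzag "hmaenkhc" into 2 rows:
Placing characters:
  'h' => row 0
  'm' => row 1
  'a' => row 0
  'e' => row 1
  'n' => row 0
  'k' => row 1
  'h' => row 0
  'c' => row 1
Rows:
  Row 0: "hanh"
  Row 1: "mekc"
First row length: 4

4


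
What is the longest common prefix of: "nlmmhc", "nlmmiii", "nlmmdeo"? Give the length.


Words: nlmmhc, nlmmiii, nlmmdeo
  Position 0: all 'n' => match
  Position 1: all 'l' => match
  Position 2: all 'm' => match
  Position 3: all 'm' => match
  Position 4: ('h', 'i', 'd') => mismatch, stop
LCP = "nlmm" (length 4)

4


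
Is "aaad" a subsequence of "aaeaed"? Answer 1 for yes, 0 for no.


Check if "aaad" is a subsequence of "aaeaed"
Greedy scan:
  Position 0 ('a'): matches sub[0] = 'a'
  Position 1 ('a'): matches sub[1] = 'a'
  Position 2 ('e'): no match needed
  Position 3 ('a'): matches sub[2] = 'a'
  Position 4 ('e'): no match needed
  Position 5 ('d'): matches sub[3] = 'd'
All 4 characters matched => is a subsequence

1


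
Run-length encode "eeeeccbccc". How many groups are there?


Input: eeeeccbccc
Scanning for consecutive runs:
  Group 1: 'e' x 4 (positions 0-3)
  Group 2: 'c' x 2 (positions 4-5)
  Group 3: 'b' x 1 (positions 6-6)
  Group 4: 'c' x 3 (positions 7-9)
Total groups: 4

4


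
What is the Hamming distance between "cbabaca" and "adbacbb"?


Comparing "cbabaca" and "adbacbb" position by position:
  Position 0: 'c' vs 'a' => differ
  Position 1: 'b' vs 'd' => differ
  Position 2: 'a' vs 'b' => differ
  Position 3: 'b' vs 'a' => differ
  Position 4: 'a' vs 'c' => differ
  Position 5: 'c' vs 'b' => differ
  Position 6: 'a' vs 'b' => differ
Total differences (Hamming distance): 7

7


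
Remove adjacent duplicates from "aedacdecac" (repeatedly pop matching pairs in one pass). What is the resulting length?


Input: aedacdecac
Stack-based adjacent duplicate removal:
  Read 'a': push. Stack: a
  Read 'e': push. Stack: ae
  Read 'd': push. Stack: aed
  Read 'a': push. Stack: aeda
  Read 'c': push. Stack: aedac
  Read 'd': push. Stack: aedacd
  Read 'e': push. Stack: aedacde
  Read 'c': push. Stack: aedacdec
  Read 'a': push. Stack: aedacdeca
  Read 'c': push. Stack: aedacdecac
Final stack: "aedacdecac" (length 10)

10


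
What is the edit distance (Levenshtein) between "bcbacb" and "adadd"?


Computing edit distance: "bcbacb" -> "adadd"
DP table:
           a    d    a    d    d
      0    1    2    3    4    5
  b   1    1    2    3    4    5
  c   2    2    2    3    4    5
  b   3    3    3    3    4    5
  a   4    3    4    3    4    5
  c   5    4    4    4    4    5
  b   6    5    5    5    5    5
Edit distance = dp[6][5] = 5

5


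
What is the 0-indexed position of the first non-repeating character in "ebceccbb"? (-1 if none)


Input: ebceccbb
Character frequencies:
  'b': 3
  'c': 3
  'e': 2
Scanning left to right for freq == 1:
  Position 0 ('e'): freq=2, skip
  Position 1 ('b'): freq=3, skip
  Position 2 ('c'): freq=3, skip
  Position 3 ('e'): freq=2, skip
  Position 4 ('c'): freq=3, skip
  Position 5 ('c'): freq=3, skip
  Position 6 ('b'): freq=3, skip
  Position 7 ('b'): freq=3, skip
  No unique character found => answer = -1

-1


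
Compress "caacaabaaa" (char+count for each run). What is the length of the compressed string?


Input: caacaabaaa
Runs:
  'c' x 1 => "c1"
  'a' x 2 => "a2"
  'c' x 1 => "c1"
  'a' x 2 => "a2"
  'b' x 1 => "b1"
  'a' x 3 => "a3"
Compressed: "c1a2c1a2b1a3"
Compressed length: 12

12


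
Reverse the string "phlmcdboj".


Input: phlmcdboj
Reading characters right to left:
  Position 8: 'j'
  Position 7: 'o'
  Position 6: 'b'
  Position 5: 'd'
  Position 4: 'c'
  Position 3: 'm'
  Position 2: 'l'
  Position 1: 'h'
  Position 0: 'p'
Reversed: jobdcmlhp

jobdcmlhp


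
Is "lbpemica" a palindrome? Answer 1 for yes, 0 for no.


Input: lbpemica
Reversed: acimepbl
  Compare pos 0 ('l') with pos 7 ('a'): MISMATCH
  Compare pos 1 ('b') with pos 6 ('c'): MISMATCH
  Compare pos 2 ('p') with pos 5 ('i'): MISMATCH
  Compare pos 3 ('e') with pos 4 ('m'): MISMATCH
Result: not a palindrome

0


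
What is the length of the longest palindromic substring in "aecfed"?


Input: "aecfed"
Checking substrings for palindromes:
  No multi-char palindromic substrings found
Longest palindromic substring: "a" with length 1

1


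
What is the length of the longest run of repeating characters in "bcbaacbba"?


Input: "bcbaacbba"
Scanning for longest run:
  Position 1 ('c'): new char, reset run to 1
  Position 2 ('b'): new char, reset run to 1
  Position 3 ('a'): new char, reset run to 1
  Position 4 ('a'): continues run of 'a', length=2
  Position 5 ('c'): new char, reset run to 1
  Position 6 ('b'): new char, reset run to 1
  Position 7 ('b'): continues run of 'b', length=2
  Position 8 ('a'): new char, reset run to 1
Longest run: 'a' with length 2

2


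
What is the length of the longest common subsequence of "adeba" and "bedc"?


LCS of "adeba" and "bedc"
DP table:
           b    e    d    c
      0    0    0    0    0
  a   0    0    0    0    0
  d   0    0    0    1    1
  e   0    0    1    1    1
  b   0    1    1    1    1
  a   0    1    1    1    1
LCS length = dp[5][4] = 1

1


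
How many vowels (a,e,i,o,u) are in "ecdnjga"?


Input: ecdnjga
Checking each character:
  'e' at position 0: vowel (running total: 1)
  'c' at position 1: consonant
  'd' at position 2: consonant
  'n' at position 3: consonant
  'j' at position 4: consonant
  'g' at position 5: consonant
  'a' at position 6: vowel (running total: 2)
Total vowels: 2

2


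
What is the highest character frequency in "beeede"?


Input: beeede
Character counts:
  'b': 1
  'd': 1
  'e': 4
Maximum frequency: 4

4


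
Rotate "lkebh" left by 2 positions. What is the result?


Input: "lkebh", rotate left by 2
First 2 characters: "lk"
Remaining characters: "ebh"
Concatenate remaining + first: "ebh" + "lk" = "ebhlk"

ebhlk


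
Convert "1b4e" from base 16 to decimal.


Input: "1b4e" in base 16
Positional expansion:
  Digit '1' (value 1) x 16^3 = 4096
  Digit 'b' (value 11) x 16^2 = 2816
  Digit '4' (value 4) x 16^1 = 64
  Digit 'e' (value 14) x 16^0 = 14
Sum = 6990

6990


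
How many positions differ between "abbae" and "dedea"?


Comparing "abbae" and "dedea" position by position:
  Position 0: 'a' vs 'd' => DIFFER
  Position 1: 'b' vs 'e' => DIFFER
  Position 2: 'b' vs 'd' => DIFFER
  Position 3: 'a' vs 'e' => DIFFER
  Position 4: 'e' vs 'a' => DIFFER
Positions that differ: 5

5


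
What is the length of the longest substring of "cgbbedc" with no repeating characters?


Input: "cgbbedc"
Sliding window (track last position of each char):
  Position 0 ('c'): window [0,0] length 1 -- new best
  Position 1 ('g'): window [0,1] length 2 -- new best
  Position 2 ('b'): window [0,2] length 3 -- new best
  Position 3 ('b'): repeat (last at 2), move window start to 3
  Position 3 ('b'): window [3,3] length 1
  Position 4 ('e'): window [3,4] length 2
  Position 5 ('d'): window [3,5] length 3
  Position 6 ('c'): window [3,6] length 4 -- new best
Longest substring with no repeats: "bedc" with length 4

4


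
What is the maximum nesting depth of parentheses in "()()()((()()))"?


Input: "()()()((()()))"
Tracking depth:
  Position 0 '(': depth becomes 1
  Position 1 ')': depth becomes 0
  Position 2 '(': depth becomes 1
  Position 3 ')': depth becomes 0
  Position 4 '(': depth becomes 1
  Position 5 ')': depth becomes 0
  Position 6 '(': depth becomes 1
  Position 7 '(': depth becomes 2
  Position 8 '(': depth becomes 3
  Position 9 ')': depth becomes 2
  Position 10 '(': depth becomes 3
  Position 11 ')': depth becomes 2
  Position 12 ')': depth becomes 1
  Position 13 ')': depth becomes 0
Maximum depth reached: 3

3


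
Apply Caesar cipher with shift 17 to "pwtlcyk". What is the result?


Caesar cipher: shift "pwtlcyk" by 17
  'p' (pos 15) + 17 = pos 6 = 'g'
  'w' (pos 22) + 17 = pos 13 = 'n'
  't' (pos 19) + 17 = pos 10 = 'k'
  'l' (pos 11) + 17 = pos 2 = 'c'
  'c' (pos 2) + 17 = pos 19 = 't'
  'y' (pos 24) + 17 = pos 15 = 'p'
  'k' (pos 10) + 17 = pos 1 = 'b'
Result: gnkctpb

gnkctpb


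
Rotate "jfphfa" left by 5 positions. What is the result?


Input: "jfphfa", rotate left by 5
First 5 characters: "jfphf"
Remaining characters: "a"
Concatenate remaining + first: "a" + "jfphf" = "ajfphf"

ajfphf


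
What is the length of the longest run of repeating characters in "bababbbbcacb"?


Input: "bababbbbcacb"
Scanning for longest run:
  Position 1 ('a'): new char, reset run to 1
  Position 2 ('b'): new char, reset run to 1
  Position 3 ('a'): new char, reset run to 1
  Position 4 ('b'): new char, reset run to 1
  Position 5 ('b'): continues run of 'b', length=2
  Position 6 ('b'): continues run of 'b', length=3
  Position 7 ('b'): continues run of 'b', length=4
  Position 8 ('c'): new char, reset run to 1
  Position 9 ('a'): new char, reset run to 1
  Position 10 ('c'): new char, reset run to 1
  Position 11 ('b'): new char, reset run to 1
Longest run: 'b' with length 4

4


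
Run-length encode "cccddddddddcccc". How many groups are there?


Input: cccddddddddcccc
Scanning for consecutive runs:
  Group 1: 'c' x 3 (positions 0-2)
  Group 2: 'd' x 8 (positions 3-10)
  Group 3: 'c' x 4 (positions 11-14)
Total groups: 3

3


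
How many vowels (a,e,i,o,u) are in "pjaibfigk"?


Input: pjaibfigk
Checking each character:
  'p' at position 0: consonant
  'j' at position 1: consonant
  'a' at position 2: vowel (running total: 1)
  'i' at position 3: vowel (running total: 2)
  'b' at position 4: consonant
  'f' at position 5: consonant
  'i' at position 6: vowel (running total: 3)
  'g' at position 7: consonant
  'k' at position 8: consonant
Total vowels: 3

3


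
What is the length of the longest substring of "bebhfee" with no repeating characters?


Input: "bebhfee"
Sliding window (track last position of each char):
  Position 0 ('b'): window [0,0] length 1 -- new best
  Position 1 ('e'): window [0,1] length 2 -- new best
  Position 2 ('b'): repeat (last at 0), move window start to 1
  Position 2 ('b'): window [1,2] length 2
  Position 3 ('h'): window [1,3] length 3 -- new best
  Position 4 ('f'): window [1,4] length 4 -- new best
  Position 5 ('e'): repeat (last at 1), move window start to 2
  Position 5 ('e'): window [2,5] length 4
  Position 6 ('e'): repeat (last at 5), move window start to 6
  Position 6 ('e'): window [6,6] length 1
Longest substring with no repeats: "ebhf" with length 4

4


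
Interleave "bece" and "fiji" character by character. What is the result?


Interleaving "bece" and "fiji":
  Position 0: 'b' from first, 'f' from second => "bf"
  Position 1: 'e' from first, 'i' from second => "ei"
  Position 2: 'c' from first, 'j' from second => "cj"
  Position 3: 'e' from first, 'i' from second => "ei"
Result: bfeicjei

bfeicjei


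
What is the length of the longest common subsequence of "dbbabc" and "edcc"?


LCS of "dbbabc" and "edcc"
DP table:
           e    d    c    c
      0    0    0    0    0
  d   0    0    1    1    1
  b   0    0    1    1    1
  b   0    0    1    1    1
  a   0    0    1    1    1
  b   0    0    1    1    1
  c   0    0    1    2    2
LCS length = dp[6][4] = 2

2


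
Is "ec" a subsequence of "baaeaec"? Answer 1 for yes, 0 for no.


Check if "ec" is a subsequence of "baaeaec"
Greedy scan:
  Position 0 ('b'): no match needed
  Position 1 ('a'): no match needed
  Position 2 ('a'): no match needed
  Position 3 ('e'): matches sub[0] = 'e'
  Position 4 ('a'): no match needed
  Position 5 ('e'): no match needed
  Position 6 ('c'): matches sub[1] = 'c'
All 2 characters matched => is a subsequence

1


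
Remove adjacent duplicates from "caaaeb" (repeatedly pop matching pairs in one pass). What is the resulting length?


Input: caaaeb
Stack-based adjacent duplicate removal:
  Read 'c': push. Stack: c
  Read 'a': push. Stack: ca
  Read 'a': matches stack top 'a' => pop. Stack: c
  Read 'a': push. Stack: ca
  Read 'e': push. Stack: cae
  Read 'b': push. Stack: caeb
Final stack: "caeb" (length 4)

4


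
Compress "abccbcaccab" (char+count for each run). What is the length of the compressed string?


Input: abccbcaccab
Runs:
  'a' x 1 => "a1"
  'b' x 1 => "b1"
  'c' x 2 => "c2"
  'b' x 1 => "b1"
  'c' x 1 => "c1"
  'a' x 1 => "a1"
  'c' x 2 => "c2"
  'a' x 1 => "a1"
  'b' x 1 => "b1"
Compressed: "a1b1c2b1c1a1c2a1b1"
Compressed length: 18

18


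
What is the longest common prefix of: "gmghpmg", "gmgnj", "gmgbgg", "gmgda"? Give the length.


Words: gmghpmg, gmgnj, gmgbgg, gmgda
  Position 0: all 'g' => match
  Position 1: all 'm' => match
  Position 2: all 'g' => match
  Position 3: ('h', 'n', 'b', 'd') => mismatch, stop
LCP = "gmg" (length 3)

3


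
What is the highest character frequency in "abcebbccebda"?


Input: abcebbccebda
Character counts:
  'a': 2
  'b': 4
  'c': 3
  'd': 1
  'e': 2
Maximum frequency: 4

4


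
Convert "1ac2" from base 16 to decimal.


Input: "1ac2" in base 16
Positional expansion:
  Digit '1' (value 1) x 16^3 = 4096
  Digit 'a' (value 10) x 16^2 = 2560
  Digit 'c' (value 12) x 16^1 = 192
  Digit '2' (value 2) x 16^0 = 2
Sum = 6850

6850


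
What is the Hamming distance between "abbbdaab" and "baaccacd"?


Comparing "abbbdaab" and "baaccacd" position by position:
  Position 0: 'a' vs 'b' => differ
  Position 1: 'b' vs 'a' => differ
  Position 2: 'b' vs 'a' => differ
  Position 3: 'b' vs 'c' => differ
  Position 4: 'd' vs 'c' => differ
  Position 5: 'a' vs 'a' => same
  Position 6: 'a' vs 'c' => differ
  Position 7: 'b' vs 'd' => differ
Total differences (Hamming distance): 7

7


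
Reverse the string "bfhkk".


Input: bfhkk
Reading characters right to left:
  Position 4: 'k'
  Position 3: 'k'
  Position 2: 'h'
  Position 1: 'f'
  Position 0: 'b'
Reversed: kkhfb

kkhfb


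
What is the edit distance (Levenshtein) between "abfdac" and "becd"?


Computing edit distance: "abfdac" -> "becd"
DP table:
           b    e    c    d
      0    1    2    3    4
  a   1    1    2    3    4
  b   2    1    2    3    4
  f   3    2    2    3    4
  d   4    3    3    3    3
  a   5    4    4    4    4
  c   6    5    5    4    5
Edit distance = dp[6][4] = 5

5
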